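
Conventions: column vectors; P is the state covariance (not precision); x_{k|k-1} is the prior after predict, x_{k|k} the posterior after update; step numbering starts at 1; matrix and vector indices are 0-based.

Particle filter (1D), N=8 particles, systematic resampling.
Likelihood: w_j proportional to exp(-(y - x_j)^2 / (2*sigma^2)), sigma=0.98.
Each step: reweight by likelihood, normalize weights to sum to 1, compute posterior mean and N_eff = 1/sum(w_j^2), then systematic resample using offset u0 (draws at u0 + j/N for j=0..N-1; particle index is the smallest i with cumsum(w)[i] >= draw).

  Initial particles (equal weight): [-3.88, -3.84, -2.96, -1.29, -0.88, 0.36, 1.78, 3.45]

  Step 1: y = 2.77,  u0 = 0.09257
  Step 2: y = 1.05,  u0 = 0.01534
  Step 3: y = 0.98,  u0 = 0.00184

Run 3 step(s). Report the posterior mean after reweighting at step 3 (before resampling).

step 1: w=[0.0000, 0.0000, 0.0000, 0.0001, 0.0007, 0.0339, 0.4180, 0.5473]  mean=2.6438  Neff=2.1033  idx=[6, 6, 6, 7, 7, 7, 7, 7]
step 2: w=[0.3004, 0.3004, 0.3004, 0.0198, 0.0198, 0.0198, 0.0198, 0.0198]  mean=1.9450  Neff=3.6675  idx=[0, 0, 0, 1, 1, 2, 2, 2]
step 3: w=[0.1250, 0.1250, 0.1250, 0.1250, 0.1250, 0.1250, 0.1250, 0.1250]  mean=1.7800  Neff=8.0000  idx=[0, 1, 2, 3, 4, 5, 6, 7]

post_mean = 1.7800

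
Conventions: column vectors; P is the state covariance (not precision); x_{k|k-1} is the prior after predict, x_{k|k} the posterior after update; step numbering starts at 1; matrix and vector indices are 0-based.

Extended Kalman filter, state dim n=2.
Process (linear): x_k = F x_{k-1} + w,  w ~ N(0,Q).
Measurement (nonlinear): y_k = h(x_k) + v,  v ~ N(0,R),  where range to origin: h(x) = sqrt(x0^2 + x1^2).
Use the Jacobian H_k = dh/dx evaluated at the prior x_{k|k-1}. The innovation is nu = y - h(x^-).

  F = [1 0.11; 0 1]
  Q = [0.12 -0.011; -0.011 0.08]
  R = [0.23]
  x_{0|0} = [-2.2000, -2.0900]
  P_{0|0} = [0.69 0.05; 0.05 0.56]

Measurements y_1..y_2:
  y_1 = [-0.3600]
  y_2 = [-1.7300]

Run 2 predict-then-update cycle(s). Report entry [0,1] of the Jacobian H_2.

step 1: x^-=[-2.4299, -2.0900]  P^-=[0.8278 0.1006; 0.1006 0.6400]  H_jac=[-0.7581 -0.6521]  S=[1.0774]  K=[-0.6434; -0.4581]  nu=[-3.5651]  x^+=[-0.1362, -0.4567]  P^+=[0.3818 -0.2170; -0.2170 0.4139]
step 2: x^-=[-0.1865, -0.4567]  P^-=[0.4591 -0.1825; -0.1825 0.4939]  H_jac=[-0.3780 -0.9258]  S=[0.5912]  K=[-0.0078; -0.6567]  nu=[-2.2233]  x^+=[-0.1691, 1.0034]  P^+=[0.4590 -0.1855; -0.1855 0.2389]

H_jac[0,1] = -0.9258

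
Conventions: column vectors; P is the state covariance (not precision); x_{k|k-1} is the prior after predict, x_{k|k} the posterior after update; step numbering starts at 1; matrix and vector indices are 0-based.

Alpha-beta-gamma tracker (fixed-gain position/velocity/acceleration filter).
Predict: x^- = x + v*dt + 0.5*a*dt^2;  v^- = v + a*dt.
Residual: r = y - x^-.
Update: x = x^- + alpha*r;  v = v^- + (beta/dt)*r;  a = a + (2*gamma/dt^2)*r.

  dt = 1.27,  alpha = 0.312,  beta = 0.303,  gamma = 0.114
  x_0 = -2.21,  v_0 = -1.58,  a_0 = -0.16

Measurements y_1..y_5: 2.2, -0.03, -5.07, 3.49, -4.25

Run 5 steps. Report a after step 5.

a_post = -0.6571

step 1: x_pred=-4.3456  r=6.5456  x^+=-2.3034  v^+=-0.2215  a^+=0.7653
step 2: x_pred=-1.9676  r=1.9376  x^+=-1.3630  v^+=1.2127  a^+=1.0392
step 3: x_pred=1.0151  r=-6.0851  x^+=-0.8835  v^+=1.0806  a^+=0.1790
step 4: x_pred=0.6333  r=2.8567  x^+=1.5246  v^+=1.9895  a^+=0.5828
step 5: x_pred=4.5213  r=-8.7713  x^+=1.7847  v^+=0.6370  a^+=-0.6571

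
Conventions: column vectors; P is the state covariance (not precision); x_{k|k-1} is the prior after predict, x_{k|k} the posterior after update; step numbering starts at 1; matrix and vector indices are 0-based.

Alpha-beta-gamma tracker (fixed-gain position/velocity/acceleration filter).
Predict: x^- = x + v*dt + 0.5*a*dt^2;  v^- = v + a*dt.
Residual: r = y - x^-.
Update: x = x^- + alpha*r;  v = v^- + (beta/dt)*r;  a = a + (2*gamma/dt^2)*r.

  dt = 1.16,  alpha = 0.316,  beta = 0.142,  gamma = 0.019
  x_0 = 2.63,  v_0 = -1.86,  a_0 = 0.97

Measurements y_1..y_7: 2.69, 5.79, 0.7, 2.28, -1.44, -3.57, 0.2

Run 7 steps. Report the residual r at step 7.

resid = -6.5427

step 1: x_pred=1.1250  r=1.5650  x^+=1.6196  v^+=-0.5432  a^+=1.0142
step 2: x_pred=1.6718  r=4.1182  x^+=2.9731  v^+=1.1374  a^+=1.1305
step 3: x_pred=5.0531  r=-4.3531  x^+=3.6775  v^+=1.9159  a^+=1.0076
step 4: x_pred=6.5778  r=-4.2978  x^+=5.2197  v^+=2.5585  a^+=0.8862
step 5: x_pred=8.7838  r=-10.2238  x^+=5.5531  v^+=2.3350  a^+=0.5975
step 6: x_pred=8.6637  r=-12.2337  x^+=4.7978  v^+=1.5305  a^+=0.2520
step 7: x_pred=6.7427  r=-6.5427  x^+=4.6752  v^+=1.0219  a^+=0.0672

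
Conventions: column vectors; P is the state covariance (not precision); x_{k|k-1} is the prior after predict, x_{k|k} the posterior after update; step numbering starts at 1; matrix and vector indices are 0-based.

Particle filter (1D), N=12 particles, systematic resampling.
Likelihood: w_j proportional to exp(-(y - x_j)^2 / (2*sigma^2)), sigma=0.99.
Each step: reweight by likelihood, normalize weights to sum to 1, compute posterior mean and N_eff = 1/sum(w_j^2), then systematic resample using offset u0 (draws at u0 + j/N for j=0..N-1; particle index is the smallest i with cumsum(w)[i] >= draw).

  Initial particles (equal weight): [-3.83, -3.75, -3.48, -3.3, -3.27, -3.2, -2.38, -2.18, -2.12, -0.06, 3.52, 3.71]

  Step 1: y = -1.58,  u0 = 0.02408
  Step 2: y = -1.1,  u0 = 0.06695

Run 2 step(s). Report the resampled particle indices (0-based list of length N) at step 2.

step 1: w=[0.0201, 0.0240, 0.0421, 0.0587, 0.0619, 0.0696, 0.1917, 0.2211, 0.2290, 0.0817, 0.0000, 0.0000]  mean=-2.3612  Neff=6.2650  idx=[1, 3, 4, 5, 6, 6, 7, 7, 8, 8, 8, 9]
step 2: w=[0.0060, 0.0183, 0.0196, 0.0228, 0.0939, 0.0939, 0.1194, 0.1194, 0.1273, 0.1273, 0.1273, 0.1247]  mean=-2.0049  Neff=8.9603  idx=[4, 4, 5, 6, 7, 7, 8, 9, 9, 10, 11, 11]

resampled_idx = [4, 4, 5, 6, 7, 7, 8, 9, 9, 10, 11, 11]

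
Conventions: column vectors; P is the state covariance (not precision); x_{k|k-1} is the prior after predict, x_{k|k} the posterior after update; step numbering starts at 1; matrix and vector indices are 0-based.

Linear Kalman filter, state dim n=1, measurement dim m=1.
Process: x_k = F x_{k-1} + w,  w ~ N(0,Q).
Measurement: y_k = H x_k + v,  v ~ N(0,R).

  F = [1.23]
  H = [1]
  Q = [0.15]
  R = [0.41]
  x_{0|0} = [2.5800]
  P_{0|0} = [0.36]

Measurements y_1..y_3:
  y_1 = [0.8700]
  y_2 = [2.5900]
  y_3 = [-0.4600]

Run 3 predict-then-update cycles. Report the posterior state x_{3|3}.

x_post = [1.0662]

step 1: x^-=[3.1734]  P^-=[0.6946]  S=[1.1046]  K=[0.6288]  nu=[-2.3034]  x^+=[1.7249]  P^+=[0.2578]
step 2: x^-=[2.1217]  P^-=[0.5401]  S=[0.9501]  K=[0.5684]  nu=[0.4683]  x^+=[2.3879]  P^+=[0.2331]
step 3: x^-=[2.9371]  P^-=[0.5026]  S=[0.9126]  K=[0.5507]  nu=[-3.3971]  x^+=[1.0662]  P^+=[0.2258]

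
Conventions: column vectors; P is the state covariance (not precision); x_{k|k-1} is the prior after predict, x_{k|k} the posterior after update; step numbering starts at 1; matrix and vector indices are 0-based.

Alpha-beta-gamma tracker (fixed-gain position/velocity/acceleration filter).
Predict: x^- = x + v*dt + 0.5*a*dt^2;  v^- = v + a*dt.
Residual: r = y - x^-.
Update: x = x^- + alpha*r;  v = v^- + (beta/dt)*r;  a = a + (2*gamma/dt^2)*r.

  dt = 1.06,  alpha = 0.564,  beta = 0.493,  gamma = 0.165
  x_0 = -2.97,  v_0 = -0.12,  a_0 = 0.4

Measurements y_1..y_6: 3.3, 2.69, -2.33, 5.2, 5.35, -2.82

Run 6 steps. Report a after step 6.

step 1: x_pred=-2.8725  r=6.1725  x^+=0.6088  v^+=3.1748  a^+=2.2129
step 2: x_pred=5.2173  r=-2.5273  x^+=3.7919  v^+=4.3450  a^+=1.4706
step 3: x_pred=9.2238  r=-11.5538  x^+=2.7074  v^+=0.5302  a^+=-1.9227
step 4: x_pred=2.1893  r=3.0107  x^+=3.8873  v^+=-0.1076  a^+=-1.0385
step 5: x_pred=3.1899  r=2.1601  x^+=4.4082  v^+=-0.2037  a^+=-0.4041
step 6: x_pred=3.9652  r=-6.7852  x^+=0.1384  v^+=-3.7878  a^+=-2.3969

a_post = -2.3969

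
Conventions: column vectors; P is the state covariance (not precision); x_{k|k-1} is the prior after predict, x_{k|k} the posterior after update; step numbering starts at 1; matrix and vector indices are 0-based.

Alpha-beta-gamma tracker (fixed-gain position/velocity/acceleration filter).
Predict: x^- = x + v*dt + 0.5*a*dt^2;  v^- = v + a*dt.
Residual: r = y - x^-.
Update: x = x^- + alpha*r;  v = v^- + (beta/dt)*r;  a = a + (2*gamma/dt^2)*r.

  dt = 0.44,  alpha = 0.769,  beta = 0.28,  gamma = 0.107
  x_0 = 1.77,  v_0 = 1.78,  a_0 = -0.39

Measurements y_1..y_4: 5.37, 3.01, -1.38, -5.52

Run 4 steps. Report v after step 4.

step 1: x_pred=2.5154  r=2.8546  x^+=4.7106  v^+=3.4249  a^+=2.7653
step 2: x_pred=6.4853  r=-3.4753  x^+=3.8128  v^+=2.4302  a^+=-1.0761
step 3: x_pred=4.7779  r=-6.1579  x^+=0.0425  v^+=-1.9620  a^+=-7.8829
step 4: x_pred=-1.5839  r=-3.9361  x^+=-4.6108  v^+=-7.9353  a^+=-12.2338

v_post = -7.9353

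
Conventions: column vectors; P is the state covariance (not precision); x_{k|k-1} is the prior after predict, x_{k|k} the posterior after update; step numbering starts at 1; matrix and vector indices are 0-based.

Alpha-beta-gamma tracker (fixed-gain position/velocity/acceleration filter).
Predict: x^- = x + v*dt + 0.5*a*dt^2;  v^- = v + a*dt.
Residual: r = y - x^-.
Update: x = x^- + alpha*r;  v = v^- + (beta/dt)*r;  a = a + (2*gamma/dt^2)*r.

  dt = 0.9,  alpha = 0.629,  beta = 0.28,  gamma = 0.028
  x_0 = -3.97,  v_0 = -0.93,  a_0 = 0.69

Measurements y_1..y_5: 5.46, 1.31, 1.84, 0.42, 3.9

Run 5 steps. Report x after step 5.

x_post = 4.0546

step 1: x_pred=-4.5276  r=9.9876  x^+=1.7546  v^+=2.7982  a^+=1.3805
step 2: x_pred=4.8321  r=-3.5221  x^+=2.6167  v^+=2.9449  a^+=1.1370
step 3: x_pred=5.7276  r=-3.8876  x^+=3.2823  v^+=2.7587  a^+=0.8682
step 4: x_pred=6.1168  r=-5.6968  x^+=2.5335  v^+=1.7678  a^+=0.4744
step 5: x_pred=4.3166  r=-0.4166  x^+=4.0546  v^+=2.0651  a^+=0.4456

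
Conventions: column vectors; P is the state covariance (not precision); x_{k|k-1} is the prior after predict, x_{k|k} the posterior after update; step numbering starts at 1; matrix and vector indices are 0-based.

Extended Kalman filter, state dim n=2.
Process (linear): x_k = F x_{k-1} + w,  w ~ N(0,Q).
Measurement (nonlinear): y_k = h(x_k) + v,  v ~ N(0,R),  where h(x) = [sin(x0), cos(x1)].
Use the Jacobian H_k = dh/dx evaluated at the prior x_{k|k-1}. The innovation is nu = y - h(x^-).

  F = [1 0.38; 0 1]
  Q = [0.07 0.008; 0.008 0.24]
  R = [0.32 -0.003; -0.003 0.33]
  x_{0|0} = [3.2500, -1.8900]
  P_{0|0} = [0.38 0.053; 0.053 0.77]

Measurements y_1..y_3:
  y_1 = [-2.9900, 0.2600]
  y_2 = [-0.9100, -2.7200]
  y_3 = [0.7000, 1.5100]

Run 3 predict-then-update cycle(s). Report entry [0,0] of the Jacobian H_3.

H_jac[0,0] = -0.9157

step 1: x^-=[2.5318, -1.8900]  P^-=[0.6015 0.3536; 0.3536 1.0100]  H_jac=[-0.8198 0.0000; 0.0000 0.9495]  S=[0.7242 -0.2782; -0.2782 1.2405]  K=[-0.6313 0.1291; -0.1130 0.7477]  nu=[-3.5627, 0.5738]  x^+=[4.8548, -1.0583]  P^+=[0.2469 0.0469; 0.0469 0.2602]
step 2: x^-=[4.4527, -1.0583]  P^-=[0.3901 0.1537; 0.1537 0.5002]  H_jac=[-0.2568 0.0000; 0.0000 0.8715]  S=[0.3457 -0.0374; -0.0374 0.7100]  K=[-0.2709 0.1745; -0.0480 0.6115]  nu=[0.0565, -3.2103]  x^+=[3.8773, -3.0243]  P^+=[0.3396 0.0670; 0.0670 0.2317]
step 3: x^-=[2.7281, -3.0243]  P^-=[0.4939 0.1630; 0.1630 0.4717]  H_jac=[-0.9157 0.0000; 0.0000 0.1170]  S=[0.7342 -0.0205; -0.0205 0.3365]  K=[-0.6155 0.0193; -0.1991 0.1520]  nu=[0.2982, 2.5031]  x^+=[2.5928, -2.7032]  P^+=[0.2152 0.0701; 0.0701 0.4336]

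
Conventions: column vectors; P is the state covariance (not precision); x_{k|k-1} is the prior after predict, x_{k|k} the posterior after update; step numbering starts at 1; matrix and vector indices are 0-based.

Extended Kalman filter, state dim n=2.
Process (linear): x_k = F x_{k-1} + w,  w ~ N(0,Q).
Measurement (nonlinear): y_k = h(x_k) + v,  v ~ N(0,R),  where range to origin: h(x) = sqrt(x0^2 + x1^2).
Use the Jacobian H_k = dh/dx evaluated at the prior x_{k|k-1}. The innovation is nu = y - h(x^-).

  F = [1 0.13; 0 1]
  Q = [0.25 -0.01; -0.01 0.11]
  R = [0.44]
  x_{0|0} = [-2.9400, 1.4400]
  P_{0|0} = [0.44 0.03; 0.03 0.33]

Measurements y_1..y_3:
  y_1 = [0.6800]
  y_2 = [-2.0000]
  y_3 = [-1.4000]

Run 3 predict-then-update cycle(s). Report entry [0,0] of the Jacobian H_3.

step 1: x^-=[-2.7528, 1.4400]  P^-=[0.7034 0.0629; 0.0629 0.4400]  H_jac=[-0.8861 0.4635]  S=[1.0351]  K=[-0.5739; 0.1432]  nu=[-2.4267]  x^+=[-1.3600, 1.0925]  P^+=[0.3624 0.1480; 0.1480 0.4188]
step 2: x^-=[-1.2180, 1.0925]  P^-=[0.6579 0.1924; 0.1924 0.5288]  H_jac=[-0.7444 0.6677]  S=[0.8491]  K=[-0.4255; 0.2472]  nu=[-3.6362]  x^+=[0.3293, 0.1938]  P^+=[0.5042 0.2817; 0.2817 0.4769]
step 3: x^-=[0.3545, 0.1938]  P^-=[0.8355 0.3337; 0.3337 0.5869]  H_jac=[0.8774 0.4798]  S=[1.4992]  K=[0.5958; 0.3831]  nu=[-1.8040]  x^+=[-0.7203, -0.4973]  P^+=[0.3034 -0.0085; -0.0085 0.3669]

H_jac[0,0] = 0.8774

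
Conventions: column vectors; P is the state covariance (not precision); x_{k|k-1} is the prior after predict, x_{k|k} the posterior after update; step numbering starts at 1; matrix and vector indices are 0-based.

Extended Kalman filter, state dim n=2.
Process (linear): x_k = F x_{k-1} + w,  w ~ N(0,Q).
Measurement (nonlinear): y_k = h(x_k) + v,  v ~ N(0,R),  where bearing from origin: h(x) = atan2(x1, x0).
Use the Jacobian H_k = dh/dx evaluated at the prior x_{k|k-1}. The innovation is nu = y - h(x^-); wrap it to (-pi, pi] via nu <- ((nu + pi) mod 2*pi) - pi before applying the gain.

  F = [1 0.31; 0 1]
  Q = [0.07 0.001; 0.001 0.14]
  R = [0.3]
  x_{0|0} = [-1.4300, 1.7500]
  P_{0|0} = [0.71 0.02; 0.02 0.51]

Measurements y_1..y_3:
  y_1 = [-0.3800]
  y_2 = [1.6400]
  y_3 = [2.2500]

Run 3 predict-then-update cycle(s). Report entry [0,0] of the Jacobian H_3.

step 1: x^-=[-0.8875, 1.7500]  P^-=[0.8414 0.1791; 0.1791 0.6500]  H_jac=[-0.4545 -0.2305]  S=[0.5459]  K=[-0.7762; -0.4236]  nu=[-2.4201]  x^+=[0.9910, 2.7751]  P^+=[0.5125 -0.0004; -0.0004 0.5521]
step 2: x^-=[1.8513, 2.7751]  P^-=[0.6353 0.1717; 0.1717 0.6921]  H_jac=[-0.2494 0.1664]  S=[0.3444]  K=[-0.3770; 0.2099]  nu=[0.6575]  x^+=[1.6034, 2.9132]  P^+=[0.5864 0.1990; 0.1990 0.6769]
step 3: x^-=[2.5065, 2.9132]  P^-=[0.8448 0.4098; 0.4098 0.8169]  H_jac=[-0.1972 0.1697]  S=[0.3290]  K=[-0.2951; 0.1757]  nu=[1.3897]  x^+=[2.0964, 3.1573]  P^+=[0.8161 0.4269; 0.4269 0.8067]

H_jac[0,0] = -0.1972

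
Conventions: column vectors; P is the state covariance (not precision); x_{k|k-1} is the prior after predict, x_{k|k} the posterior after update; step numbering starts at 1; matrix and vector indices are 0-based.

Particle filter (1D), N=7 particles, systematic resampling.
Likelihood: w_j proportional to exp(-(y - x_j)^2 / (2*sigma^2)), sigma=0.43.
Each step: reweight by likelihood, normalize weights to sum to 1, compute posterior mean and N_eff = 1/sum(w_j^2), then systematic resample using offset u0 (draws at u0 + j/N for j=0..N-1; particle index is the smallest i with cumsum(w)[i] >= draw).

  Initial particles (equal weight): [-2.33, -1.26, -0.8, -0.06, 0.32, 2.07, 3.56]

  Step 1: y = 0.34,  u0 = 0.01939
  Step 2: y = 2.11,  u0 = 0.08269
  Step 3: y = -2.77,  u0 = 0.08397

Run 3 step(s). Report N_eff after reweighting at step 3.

N_eff = 7.0000

step 1: w=[0.0000, 0.0006, 0.0177, 0.3865, 0.5950, 0.0002, 0.0000]  mean=0.1527  Neff=1.9852  idx=[3, 3, 3, 4, 4, 4, 4]
step 2: w=[0.0042, 0.0042, 0.0042, 0.2468, 0.2468, 0.2468, 0.2468]  mean=0.3152  Neff=4.1023  idx=[3, 3, 4, 5, 5, 6, 6]
step 3: w=[0.1429, 0.1429, 0.1429, 0.1429, 0.1429, 0.1429, 0.1429]  mean=0.3200  Neff=7.0000  idx=[0, 1, 2, 3, 4, 5, 6]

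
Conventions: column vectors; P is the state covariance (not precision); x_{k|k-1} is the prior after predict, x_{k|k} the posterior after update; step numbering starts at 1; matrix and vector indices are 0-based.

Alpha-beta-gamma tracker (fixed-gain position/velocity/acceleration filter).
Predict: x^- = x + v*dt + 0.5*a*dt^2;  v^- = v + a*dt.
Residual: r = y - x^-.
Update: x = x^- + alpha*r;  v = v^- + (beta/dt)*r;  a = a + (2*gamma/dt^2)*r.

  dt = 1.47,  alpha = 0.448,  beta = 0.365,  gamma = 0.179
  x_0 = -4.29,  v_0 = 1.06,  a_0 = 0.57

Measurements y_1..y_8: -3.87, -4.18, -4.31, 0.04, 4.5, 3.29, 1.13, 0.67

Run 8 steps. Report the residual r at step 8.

resid = -8.3119

step 1: x_pred=-2.1159  r=-1.7541  x^+=-2.9018  v^+=1.4624  a^+=0.2794
step 2: x_pred=-0.4502  r=-3.7298  x^+=-2.1211  v^+=0.9470  a^+=-0.3385
step 3: x_pred=-1.0948  r=-3.2152  x^+=-2.5352  v^+=-0.3490  a^+=-0.8712
step 4: x_pred=-3.9895  r=4.0295  x^+=-2.1843  v^+=-0.6291  a^+=-0.2036
step 5: x_pred=-3.3290  r=7.8290  x^+=0.1784  v^+=1.0155  a^+=1.0934
step 6: x_pred=2.8526  r=0.4374  x^+=3.0486  v^+=2.7315  a^+=1.1659
step 7: x_pred=8.3236  r=-7.1936  x^+=5.1008  v^+=2.6592  a^+=-0.0259
step 8: x_pred=8.9819  r=-8.3119  x^+=5.2582  v^+=0.5573  a^+=-1.4029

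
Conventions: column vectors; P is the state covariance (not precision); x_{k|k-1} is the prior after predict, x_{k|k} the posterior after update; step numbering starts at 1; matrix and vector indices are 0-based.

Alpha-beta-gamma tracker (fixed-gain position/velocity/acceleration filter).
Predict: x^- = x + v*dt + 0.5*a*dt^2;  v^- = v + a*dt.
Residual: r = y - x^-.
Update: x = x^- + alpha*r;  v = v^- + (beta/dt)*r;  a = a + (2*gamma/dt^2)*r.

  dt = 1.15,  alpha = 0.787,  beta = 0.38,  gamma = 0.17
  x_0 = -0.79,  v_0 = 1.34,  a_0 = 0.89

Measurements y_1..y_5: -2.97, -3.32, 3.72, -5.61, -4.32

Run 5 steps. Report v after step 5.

v_post = -2.1853

step 1: x_pred=1.3395  r=-4.3095  x^+=-2.0521  v^+=0.9395  a^+=-0.2179
step 2: x_pred=-1.1158  r=-2.2042  x^+=-2.8505  v^+=-0.0395  a^+=-0.7846
step 3: x_pred=-3.4147  r=7.1347  x^+=2.2003  v^+=1.4158  a^+=1.0496
step 4: x_pred=4.5225  r=-10.1325  x^+=-3.4518  v^+=-0.7253  a^+=-1.5553
step 5: x_pred=-5.3143  r=0.9943  x^+=-4.5318  v^+=-2.1853  a^+=-1.2997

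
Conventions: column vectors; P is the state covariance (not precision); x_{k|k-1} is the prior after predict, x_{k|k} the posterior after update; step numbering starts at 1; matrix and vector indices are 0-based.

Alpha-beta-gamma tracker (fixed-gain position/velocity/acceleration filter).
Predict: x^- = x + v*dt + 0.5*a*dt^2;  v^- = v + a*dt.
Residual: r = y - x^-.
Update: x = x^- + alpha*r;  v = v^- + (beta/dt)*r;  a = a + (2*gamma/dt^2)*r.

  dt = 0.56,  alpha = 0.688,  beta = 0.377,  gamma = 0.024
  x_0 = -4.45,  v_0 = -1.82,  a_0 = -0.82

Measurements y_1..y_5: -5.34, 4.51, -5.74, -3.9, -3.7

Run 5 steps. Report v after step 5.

v_post = -1.3033

step 1: x_pred=-5.5978  r=0.2578  x^+=-5.4204  v^+=-2.1057  a^+=-0.7805
step 2: x_pred=-6.7220  r=11.2320  x^+=1.0056  v^+=5.0188  a^+=0.9386
step 3: x_pred=3.9633  r=-9.7033  x^+=-2.7126  v^+=-0.9880  a^+=-0.5466
step 4: x_pred=-3.3516  r=-0.5484  x^+=-3.7289  v^+=-1.6633  a^+=-0.6305
step 5: x_pred=-4.7592  r=1.0592  x^+=-4.0305  v^+=-1.3033  a^+=-0.4684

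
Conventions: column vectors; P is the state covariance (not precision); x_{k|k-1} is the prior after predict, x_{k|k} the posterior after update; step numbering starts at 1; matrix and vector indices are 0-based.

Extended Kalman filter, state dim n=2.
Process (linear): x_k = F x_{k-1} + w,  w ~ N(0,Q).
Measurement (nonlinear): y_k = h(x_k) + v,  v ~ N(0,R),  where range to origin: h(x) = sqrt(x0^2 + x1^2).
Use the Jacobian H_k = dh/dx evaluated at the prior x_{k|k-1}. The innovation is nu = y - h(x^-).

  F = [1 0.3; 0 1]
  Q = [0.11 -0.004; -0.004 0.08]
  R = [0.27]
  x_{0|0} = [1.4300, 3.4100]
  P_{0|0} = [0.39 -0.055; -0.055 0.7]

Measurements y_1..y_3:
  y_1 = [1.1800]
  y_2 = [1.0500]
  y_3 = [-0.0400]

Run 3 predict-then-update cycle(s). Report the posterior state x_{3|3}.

x_post = [0.6877, 0.4487]

step 1: x^-=[2.4530, 3.4100]  P^-=[0.5300 0.1510; 0.1510 0.7800]  H_jac=[0.5840 0.8118]  S=[1.1079]  K=[0.3900; 0.6511]  nu=[-3.0206]  x^+=[1.2750, 1.4432]  P^+=[0.3615 -0.1303; -0.1303 0.3103]
step 2: x^-=[1.7079, 1.4432]  P^-=[0.4212 -0.0412; -0.0412 0.3903]  H_jac=[0.7638 0.6454]  S=[0.6377]  K=[0.4628; 0.3457]  nu=[-1.1861]  x^+=[1.1590, 1.0333]  P^+=[0.2846 -0.1432; -0.1432 0.3141]
step 3: x^-=[1.4690, 1.0333]  P^-=[0.3370 -0.0530; -0.0530 0.3941]  H_jac=[0.8179 0.5753]  S=[0.5760]  K=[0.4256; 0.3184]  nu=[-1.8360]  x^+=[0.6877, 0.4487]  P^+=[0.2327 -0.1311; -0.1311 0.3357]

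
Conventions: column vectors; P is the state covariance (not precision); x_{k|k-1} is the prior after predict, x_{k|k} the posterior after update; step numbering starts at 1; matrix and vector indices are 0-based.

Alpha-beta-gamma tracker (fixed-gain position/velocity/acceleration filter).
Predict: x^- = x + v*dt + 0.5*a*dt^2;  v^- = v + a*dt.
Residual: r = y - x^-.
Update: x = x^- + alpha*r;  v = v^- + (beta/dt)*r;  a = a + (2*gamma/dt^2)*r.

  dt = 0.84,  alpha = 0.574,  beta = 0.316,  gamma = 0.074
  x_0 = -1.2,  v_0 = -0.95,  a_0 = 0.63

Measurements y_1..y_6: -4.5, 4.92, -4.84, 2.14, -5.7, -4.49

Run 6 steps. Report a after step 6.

step 1: x_pred=-1.7757  r=-2.7243  x^+=-3.3395  v^+=-1.4456  a^+=0.0586
step 2: x_pred=-4.5331  r=9.4531  x^+=0.8930  v^+=2.1597  a^+=2.0414
step 3: x_pred=3.4274  r=-8.2674  x^+=-1.3181  v^+=0.7644  a^+=0.3073
step 4: x_pred=-0.5676  r=2.7076  x^+=0.9866  v^+=2.0411  a^+=0.8752
step 5: x_pred=3.0099  r=-8.7099  x^+=-1.9896  v^+=-0.5003  a^+=-0.9517
step 6: x_pred=-2.7456  r=-1.7444  x^+=-3.7469  v^+=-1.9559  a^+=-1.3176

a_post = -1.3176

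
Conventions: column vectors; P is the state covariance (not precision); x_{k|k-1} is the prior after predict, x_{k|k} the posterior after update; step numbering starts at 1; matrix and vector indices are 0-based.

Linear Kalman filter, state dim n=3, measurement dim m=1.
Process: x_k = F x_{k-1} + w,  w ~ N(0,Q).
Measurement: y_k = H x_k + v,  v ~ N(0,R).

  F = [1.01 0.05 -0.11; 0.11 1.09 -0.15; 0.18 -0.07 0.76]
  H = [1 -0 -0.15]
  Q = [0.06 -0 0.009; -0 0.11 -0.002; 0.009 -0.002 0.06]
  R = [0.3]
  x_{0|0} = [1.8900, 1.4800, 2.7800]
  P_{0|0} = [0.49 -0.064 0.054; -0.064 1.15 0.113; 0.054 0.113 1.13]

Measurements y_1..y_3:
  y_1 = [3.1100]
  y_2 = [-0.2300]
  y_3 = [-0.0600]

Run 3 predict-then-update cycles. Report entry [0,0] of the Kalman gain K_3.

step 1: x^-=[1.6771, 1.4041, 2.3494]  P^-=[0.5567 0.0417 0.0491; 0.0417 1.4536 -0.1231; 0.0491 -0.1231 0.7386]  S=[0.8586]  K=[0.6398; 0.0701; -0.0719]  nu=[1.7853]  x^+=[2.8194, 1.5292, 2.2211]  P^+=[0.2052 0.0032 0.0886; 0.0032 1.4494 -0.1188; 0.0886 -0.1188 0.7341]
step 2: x^-=[2.6797, 1.6438, 2.0885]  P^-=[0.2638 0.1181 0.0405; 0.1181 1.8877 -0.2862; 0.0405 -0.2862 0.5346]  S=[0.5637]  K=[0.4572; 0.2857; -0.0705]  nu=[-2.5964]  x^+=[1.4925, 0.9021, 2.2714]  P^+=[0.1460 0.0445 0.0586; 0.0445 1.8417 -0.2749; 0.0586 -0.2749 0.5318]
step 3: x^-=[1.3027, 0.8068, 1.9318]  P^-=[0.2144 0.2000 0.0132; 0.2000 2.4104 -0.4191; 0.0132 -0.4191 0.4251]  S=[0.5200]  K=[0.4085; 0.5055; -0.0973]  nu=[-1.0729]  x^+=[0.8644, 0.2644, 2.0362]  P^+=[0.1276 0.0926 0.0338; 0.0926 2.2776 -0.3936; 0.0338 -0.3936 0.4201]

K[0,0] = 0.4085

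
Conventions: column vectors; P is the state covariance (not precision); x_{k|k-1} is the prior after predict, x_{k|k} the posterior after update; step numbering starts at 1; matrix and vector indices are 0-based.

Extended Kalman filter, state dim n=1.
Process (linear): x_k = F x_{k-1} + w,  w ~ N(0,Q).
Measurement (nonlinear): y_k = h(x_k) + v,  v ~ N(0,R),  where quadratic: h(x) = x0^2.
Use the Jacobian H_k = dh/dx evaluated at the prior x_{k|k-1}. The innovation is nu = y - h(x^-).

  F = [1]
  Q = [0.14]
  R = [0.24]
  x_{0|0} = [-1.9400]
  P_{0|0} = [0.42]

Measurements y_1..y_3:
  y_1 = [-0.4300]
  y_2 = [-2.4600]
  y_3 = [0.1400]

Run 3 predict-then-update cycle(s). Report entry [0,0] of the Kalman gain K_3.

K[0,0] = 0.3952

step 1: x^-=[-1.9400]  P^-=[0.5600]  H_jac=[-3.8800]  S=[8.6705]  K=[-0.2506]  nu=[-4.1936]  x^+=[-0.8891]  P^+=[0.0155]
step 2: x^-=[-0.8891]  P^-=[0.1555]  H_jac=[-1.7782]  S=[0.7317]  K=[-0.3779]  nu=[-3.2505]  x^+=[0.3393]  P^+=[0.0510]
step 3: x^-=[0.3393]  P^-=[0.1910]  H_jac=[0.6786]  S=[0.3280]  K=[0.3952]  nu=[0.0249]  x^+=[0.3491]  P^+=[0.1398]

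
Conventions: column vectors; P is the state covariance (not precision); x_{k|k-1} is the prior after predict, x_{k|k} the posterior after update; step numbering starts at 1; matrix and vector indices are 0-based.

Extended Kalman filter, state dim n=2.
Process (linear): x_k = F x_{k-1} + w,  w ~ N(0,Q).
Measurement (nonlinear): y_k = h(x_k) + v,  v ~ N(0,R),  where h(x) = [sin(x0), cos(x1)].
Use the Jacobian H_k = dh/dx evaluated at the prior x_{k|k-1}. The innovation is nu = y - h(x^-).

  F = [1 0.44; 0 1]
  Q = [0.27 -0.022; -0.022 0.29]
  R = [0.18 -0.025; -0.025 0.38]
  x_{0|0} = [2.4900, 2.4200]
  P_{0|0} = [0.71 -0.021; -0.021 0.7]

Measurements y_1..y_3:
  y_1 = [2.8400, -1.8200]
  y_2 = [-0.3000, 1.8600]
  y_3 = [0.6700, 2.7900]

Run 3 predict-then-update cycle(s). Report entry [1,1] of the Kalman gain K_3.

K[1,1] = -0.6825

step 1: x^-=[3.5548, 2.4200]  P^-=[1.0970 0.2650; 0.2650 0.9900]  H_jac=[-0.9158 0.0000; 0.0000 -0.6606]  S=[1.1002 0.1353; 0.1353 0.8120]  K=[-0.9053 -0.0647; -0.1241 -0.7847]  nu=[3.2415, -1.0692]  x^+=[0.6895, 2.8568]  P^+=[0.1762 0.0030; 0.0030 0.4467]
step 2: x^-=[1.9465, 2.8568]  P^-=[0.5353 0.1775; 0.1775 0.7367]  H_jac=[-0.3669 0.0000; 0.0000 -0.2809]  S=[0.2521 -0.0067; -0.0067 0.4381]  K=[-0.7825 -0.1258; -0.2711 -0.4765]  nu=[-1.2303, 2.8197]  x^+=[2.5544, 1.8467]  P^+=[0.3753 0.1005; 0.1005 0.6204]
step 3: x^-=[3.3670, 1.8467]  P^-=[0.8539 0.3515; 0.3515 0.9104]  H_jac=[-0.9747 0.0000; 0.0000 -0.9622]  S=[0.9912 0.3047; 0.3047 1.2229]  K=[-0.8172 -0.0730; -0.1359 -0.6825]  nu=[0.8935, 3.0624]  x^+=[2.4133, -0.3648]  P^+=[0.1490 0.0076; 0.0076 0.2660]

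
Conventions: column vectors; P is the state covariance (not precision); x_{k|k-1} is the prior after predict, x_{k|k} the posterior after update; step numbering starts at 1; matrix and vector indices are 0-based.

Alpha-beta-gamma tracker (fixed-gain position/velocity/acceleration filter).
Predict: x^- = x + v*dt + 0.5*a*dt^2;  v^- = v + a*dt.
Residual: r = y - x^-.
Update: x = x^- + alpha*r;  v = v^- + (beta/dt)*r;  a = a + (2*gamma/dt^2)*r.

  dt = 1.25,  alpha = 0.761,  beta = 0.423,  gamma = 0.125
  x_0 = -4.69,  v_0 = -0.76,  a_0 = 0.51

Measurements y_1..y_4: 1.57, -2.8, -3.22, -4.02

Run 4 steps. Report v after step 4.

step 1: x_pred=-5.2416  r=6.8116  x^+=-0.0580  v^+=2.1825  a^+=1.5999
step 2: x_pred=3.9201  r=-6.7201  x^+=-1.1939  v^+=1.9083  a^+=0.5246
step 3: x_pred=1.6013  r=-4.8213  x^+=-2.0677  v^+=0.9325  a^+=-0.2468
step 4: x_pred=-1.0948  r=-2.9252  x^+=-3.3209  v^+=-0.3658  a^+=-0.7148

v_post = -0.3658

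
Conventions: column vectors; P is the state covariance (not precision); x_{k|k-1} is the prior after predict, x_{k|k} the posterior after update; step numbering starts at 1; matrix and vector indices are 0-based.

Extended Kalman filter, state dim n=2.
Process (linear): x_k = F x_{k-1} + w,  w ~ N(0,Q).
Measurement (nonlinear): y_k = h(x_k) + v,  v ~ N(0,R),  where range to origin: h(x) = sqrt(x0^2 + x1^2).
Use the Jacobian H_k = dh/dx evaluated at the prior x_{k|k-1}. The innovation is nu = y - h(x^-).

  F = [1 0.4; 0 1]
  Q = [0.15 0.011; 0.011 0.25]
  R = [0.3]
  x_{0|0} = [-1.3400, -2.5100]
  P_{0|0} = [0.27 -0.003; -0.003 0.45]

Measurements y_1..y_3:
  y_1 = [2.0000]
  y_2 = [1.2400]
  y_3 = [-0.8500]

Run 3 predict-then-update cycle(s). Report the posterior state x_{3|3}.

x_post = [-0.5570, 0.3832]

step 1: x^-=[-2.3440, -2.5100]  P^-=[0.4896 0.1880; 0.1880 0.7000]  H_jac=[-0.6825 -0.7309]  S=[1.0895]  K=[-0.4328; -0.5873]  nu=[-1.4343]  x^+=[-1.7232, -1.6676]  P^+=[0.2855 -0.0890; -0.0890 0.3242]
step 2: x^-=[-2.3903, -1.6676]  P^-=[0.4162 0.0517; 0.0517 0.5742]  H_jac=[-0.8201 -0.5722]  S=[0.8164]  K=[-0.4543; -0.4543]  nu=[-1.6745]  x^+=[-1.6295, -0.9068]  P^+=[0.2477 -0.1168; -0.1168 0.4056]
step 3: x^-=[-1.9923, -0.9068]  P^-=[0.3691 0.0564; 0.0564 0.6556]  H_jac=[-0.9101 -0.4143]  S=[0.7609]  K=[-0.4723; -0.4245]  nu=[-3.0389]  x^+=[-0.5570, 0.3832]  P^+=[0.1994 -0.0961; -0.0961 0.5185]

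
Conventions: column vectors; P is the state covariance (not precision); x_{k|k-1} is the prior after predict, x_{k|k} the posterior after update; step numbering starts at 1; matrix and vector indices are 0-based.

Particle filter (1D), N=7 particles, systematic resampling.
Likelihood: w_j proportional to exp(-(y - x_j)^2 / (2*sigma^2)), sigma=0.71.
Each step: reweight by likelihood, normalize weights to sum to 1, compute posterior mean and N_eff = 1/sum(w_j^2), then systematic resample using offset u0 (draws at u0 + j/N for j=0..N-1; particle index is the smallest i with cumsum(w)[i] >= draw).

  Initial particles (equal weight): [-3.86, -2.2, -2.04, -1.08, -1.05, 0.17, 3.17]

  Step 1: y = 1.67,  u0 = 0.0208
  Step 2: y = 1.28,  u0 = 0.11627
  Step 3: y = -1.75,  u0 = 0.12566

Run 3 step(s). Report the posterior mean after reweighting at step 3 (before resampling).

post_mean = 0.1700

step 1: w=[0.0000, 0.0000, 0.0000, 0.0026, 0.0030, 0.4972, 0.4972]  mean=1.6547  Neff=2.0224  idx=[5, 5, 5, 5, 6, 6, 6]
step 2: w=[0.2329, 0.2329, 0.2329, 0.2329, 0.0229, 0.0229, 0.0229]  mean=0.3758  Neff=4.5777  idx=[0, 1, 1, 2, 2, 3, 5]
step 3: w=[0.1667, 0.1667, 0.1667, 0.1667, 0.1667, 0.1667, 0.0000]  mean=0.1700  Neff=6.0000  idx=[0, 1, 2, 3, 4, 5, 5]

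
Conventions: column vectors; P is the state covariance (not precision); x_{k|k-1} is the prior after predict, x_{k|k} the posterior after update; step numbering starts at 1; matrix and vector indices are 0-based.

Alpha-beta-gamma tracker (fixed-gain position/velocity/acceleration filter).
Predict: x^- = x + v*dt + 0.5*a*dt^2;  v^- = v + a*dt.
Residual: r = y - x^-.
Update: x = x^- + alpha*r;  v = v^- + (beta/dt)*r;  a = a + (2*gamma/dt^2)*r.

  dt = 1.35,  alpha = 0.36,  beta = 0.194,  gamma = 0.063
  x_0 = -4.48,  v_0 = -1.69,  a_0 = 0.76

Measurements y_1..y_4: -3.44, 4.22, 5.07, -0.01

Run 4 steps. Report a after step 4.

step 1: x_pred=-6.0690  r=2.6290  x^+=-5.1225  v^+=-0.2862  a^+=0.9418
step 2: x_pred=-4.6507  r=8.8707  x^+=-1.4573  v^+=2.2599  a^+=1.5550
step 3: x_pred=3.0106  r=2.0594  x^+=3.7520  v^+=4.6552  a^+=1.6974
step 4: x_pred=11.5832  r=-11.5932  x^+=7.4097  v^+=5.2807  a^+=0.8959

a_post = 0.8959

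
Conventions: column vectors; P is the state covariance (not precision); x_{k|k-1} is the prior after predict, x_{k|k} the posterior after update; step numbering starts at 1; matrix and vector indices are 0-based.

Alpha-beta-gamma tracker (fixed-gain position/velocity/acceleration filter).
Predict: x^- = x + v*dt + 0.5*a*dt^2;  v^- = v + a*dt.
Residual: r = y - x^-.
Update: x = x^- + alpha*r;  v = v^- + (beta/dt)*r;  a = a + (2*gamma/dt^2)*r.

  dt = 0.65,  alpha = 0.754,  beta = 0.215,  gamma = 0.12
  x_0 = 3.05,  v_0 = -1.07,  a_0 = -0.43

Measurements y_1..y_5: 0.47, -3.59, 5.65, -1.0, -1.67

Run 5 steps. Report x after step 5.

step 1: x_pred=2.2637  r=-1.7937  x^+=0.9112  v^+=-1.9428  a^+=-1.4489
step 2: x_pred=-0.6576  r=-2.9324  x^+=-2.8686  v^+=-3.8545  a^+=-3.1146
step 3: x_pred=-6.0320  r=11.6820  x^+=2.7762  v^+=-2.0149  a^+=3.5213
step 4: x_pred=2.2104  r=-3.2104  x^+=-0.2102  v^+=-0.7880  a^+=1.6977
step 5: x_pred=-0.3638  r=-1.3062  x^+=-1.3487  v^+=-0.1165  a^+=0.9557

x_post = -1.3487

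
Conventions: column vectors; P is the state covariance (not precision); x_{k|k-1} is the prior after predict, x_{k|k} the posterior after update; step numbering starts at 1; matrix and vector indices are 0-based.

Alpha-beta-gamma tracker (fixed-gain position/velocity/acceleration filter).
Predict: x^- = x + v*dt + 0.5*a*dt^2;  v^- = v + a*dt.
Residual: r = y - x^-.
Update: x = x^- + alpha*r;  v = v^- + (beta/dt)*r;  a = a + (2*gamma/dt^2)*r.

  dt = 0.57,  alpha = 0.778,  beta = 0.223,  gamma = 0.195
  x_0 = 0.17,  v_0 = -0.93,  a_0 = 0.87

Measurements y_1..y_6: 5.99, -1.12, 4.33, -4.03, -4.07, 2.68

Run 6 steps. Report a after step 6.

a_post = 3.1780

step 1: x_pred=-0.2188  r=6.2088  x^+=4.6117  v^+=1.9949  a^+=8.3228
step 2: x_pred=7.1008  r=-8.2208  x^+=0.7050  v^+=3.5227  a^+=-1.5452
step 3: x_pred=2.4620  r=1.8680  x^+=3.9153  v^+=3.3728  a^+=0.6971
step 4: x_pred=5.9510  r=-9.9810  x^+=-1.8142  v^+=-0.1347  a^+=-11.2838
step 5: x_pred=-3.7240  r=-0.3460  x^+=-3.9932  v^+=-6.7018  a^+=-11.6991
step 6: x_pred=-9.7137  r=12.3937  x^+=-0.0714  v^+=-8.5215  a^+=3.1780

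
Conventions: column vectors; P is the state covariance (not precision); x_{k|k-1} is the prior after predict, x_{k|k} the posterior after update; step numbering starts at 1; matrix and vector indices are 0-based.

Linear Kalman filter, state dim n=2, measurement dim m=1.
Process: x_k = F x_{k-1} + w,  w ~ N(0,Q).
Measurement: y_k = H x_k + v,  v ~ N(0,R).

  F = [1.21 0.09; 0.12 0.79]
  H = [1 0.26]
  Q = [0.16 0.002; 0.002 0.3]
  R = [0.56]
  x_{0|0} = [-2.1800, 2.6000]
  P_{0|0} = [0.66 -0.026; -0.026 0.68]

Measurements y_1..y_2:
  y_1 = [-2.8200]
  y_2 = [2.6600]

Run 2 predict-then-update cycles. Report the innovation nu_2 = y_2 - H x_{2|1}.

innov = [5.8640]

step 1: x^-=[-2.4038, 1.7924]  P^-=[1.1262 0.1210; 0.1210 0.7290]  S=[1.7984]  K=[0.6437; 0.1727]  nu=[-0.8822]  x^+=[-2.9717, 1.6400]  P^+=[0.3810 -0.0789; -0.0789 0.6753]
step 2: x^-=[-3.4481, 0.9390]  P^-=[0.7061 0.0291; 0.0291 0.7120]  S=[1.3293]  K=[0.5368; 0.1611]  nu=[5.8640]  x^+=[-0.3001, 1.8839]  P^+=[0.3230 -0.0859; -0.0859 0.6775]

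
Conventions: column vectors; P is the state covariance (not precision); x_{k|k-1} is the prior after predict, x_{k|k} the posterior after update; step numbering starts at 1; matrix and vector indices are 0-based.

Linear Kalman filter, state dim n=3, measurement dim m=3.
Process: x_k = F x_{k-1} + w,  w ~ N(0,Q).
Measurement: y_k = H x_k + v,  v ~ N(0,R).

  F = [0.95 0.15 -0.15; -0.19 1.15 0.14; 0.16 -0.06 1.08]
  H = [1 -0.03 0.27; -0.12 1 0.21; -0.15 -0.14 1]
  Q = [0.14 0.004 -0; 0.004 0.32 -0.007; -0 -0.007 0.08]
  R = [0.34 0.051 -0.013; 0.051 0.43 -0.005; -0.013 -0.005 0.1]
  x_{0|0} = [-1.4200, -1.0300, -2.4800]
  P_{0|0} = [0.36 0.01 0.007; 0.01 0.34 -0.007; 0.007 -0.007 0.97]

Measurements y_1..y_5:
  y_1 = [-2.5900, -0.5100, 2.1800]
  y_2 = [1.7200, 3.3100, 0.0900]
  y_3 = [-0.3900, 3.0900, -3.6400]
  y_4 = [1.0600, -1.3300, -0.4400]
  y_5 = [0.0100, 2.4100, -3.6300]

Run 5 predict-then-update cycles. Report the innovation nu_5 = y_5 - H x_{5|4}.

innov = [-0.9161, 2.3804, -2.5237]

step 1: x^-=[-1.1315, -1.2619, -2.8438]  P^-=[0.4955 -0.0099 -0.1000; -0.0099 0.7947 0.0973; -0.1000 0.0973 1.2250]  S=[0.8706 0.0351 0.1455; 0.0351 1.3341 0.2608; 0.1455 0.2608 1.3540]  K=[0.5705 -0.0476 -0.1799; -0.0124 0.6377 -0.1307; 0.1115 0.1009 0.8743]  nu=[-0.7285, 1.2133, 4.6774]  x^+=[-2.4463, -1.0905, 1.2868]  P^+=[0.1926 0.0310 0.0081; 0.0310 0.2724 0.0267; 0.0081 0.0267 0.0904]
step 2: x^-=[-2.6806, -0.6091, 1.0638]  P^-=[0.3274 0.0445 0.0238; 0.0445 0.6836 0.0195; 0.0238 0.0195 0.1901]  S=[0.6917 0.0560 0.0076; 0.0560 1.1230 -0.0455; 0.0076 -0.0455 0.3001]  K=[0.4836 -0.0199 -0.1203; -0.0043 0.6003 -0.1850; 0.0952 0.0708 0.6207]  nu=[4.0951, 3.3740, -1.4611]  x^+=[-0.5917, 1.6692, 0.7856]  P^+=[0.1630 0.0340 0.0110; 0.0340 0.2587 0.0199; 0.0110 0.0199 0.0649]
step 3: x^-=[-0.4296, 2.1420, 0.6536]  P^-=[0.3001 0.0527 0.0252; 0.0527 0.6603 0.0091; 0.0252 0.0091 0.1614]  S=[0.6627 0.0642 0.0048; 0.0642 1.0917 -0.0601; 0.0048 -0.0601 0.2732]  K=[0.4627 -0.0131 -0.1104; -0.0022 0.5897 -0.2041; 0.0930 0.0634 0.5846]  nu=[-0.0726, 0.7592, -4.0582]  x^+=[-0.0250, 3.4180, -1.6774]  P^+=[0.1561 0.0349 0.0113; 0.0349 0.2550 0.0176; 0.0113 0.0176 0.0611]
step 4: x^-=[0.7406, 3.7006, -2.0206]  P^-=[0.2939 0.0548 0.0247; 0.0548 0.6539 0.0064; 0.0247 0.0064 0.1571]  S=[0.6559 0.0661 0.0039; 0.0661 1.0833 -0.0631; 0.0039 -0.0631 0.2697]  K=[0.4576 -0.0115 -0.1097; -0.0016 0.5867 -0.2090; 0.0924 0.0617 0.5787]  nu=[0.9760, -4.5174, 2.2098]  x^+=[0.9967, 0.5870, -0.9303]  P^+=[0.1544 0.0351 0.0112; 0.0351 0.2539 0.0170; 0.0112 0.0170 0.0604]
step 5: x^-=[1.1745, 0.3554, -0.8804]  P^-=[0.2925 0.0553 0.0244; 0.0553 0.6520 0.0057; 0.0244 0.0057 0.1564]  S=[0.6542 0.0665 0.0036; 0.0665 1.0810 -0.0637; 0.0036 -0.0637 0.2691]  K=[0.4563 -0.0112 -0.1099; -0.0015 0.5858 -0.2101; 0.0921 0.0613 0.5777]  nu=[-0.9161, 2.3804, -2.5237]  x^+=[1.0072, 2.2815, -2.2768]  P^+=[0.1541 0.0352 0.0112; 0.0352 0.2536 0.0169; 0.0112 0.0169 0.0603]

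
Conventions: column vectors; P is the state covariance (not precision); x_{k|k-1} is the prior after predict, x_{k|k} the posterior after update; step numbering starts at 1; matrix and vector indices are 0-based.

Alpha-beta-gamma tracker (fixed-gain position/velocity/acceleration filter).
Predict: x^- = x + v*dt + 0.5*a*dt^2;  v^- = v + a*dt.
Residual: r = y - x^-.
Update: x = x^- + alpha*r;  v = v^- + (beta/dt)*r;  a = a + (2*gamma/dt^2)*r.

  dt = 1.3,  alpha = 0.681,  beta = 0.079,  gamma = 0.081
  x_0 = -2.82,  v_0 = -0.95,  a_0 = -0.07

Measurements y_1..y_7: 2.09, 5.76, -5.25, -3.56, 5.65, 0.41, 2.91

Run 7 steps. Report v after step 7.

v_post = 1.4085

step 1: x_pred=-4.1141  r=6.2041  x^+=0.1109  v^+=-0.6640  a^+=0.5247
step 2: x_pred=-0.3089  r=6.0689  x^+=3.8240  v^+=0.3870  a^+=1.1065
step 3: x_pred=5.2620  r=-10.5120  x^+=-1.8967  v^+=1.1866  a^+=0.0988
step 4: x_pred=-0.2706  r=-3.2894  x^+=-2.5107  v^+=1.1151  a^+=-0.2165
step 5: x_pred=-1.2440  r=6.8940  x^+=3.4508  v^+=1.2526  a^+=0.4443
step 6: x_pred=5.4547  r=-5.0447  x^+=2.0193  v^+=1.5237  a^+=-0.0392
step 7: x_pred=3.9669  r=-1.0569  x^+=3.2472  v^+=1.4085  a^+=-0.1405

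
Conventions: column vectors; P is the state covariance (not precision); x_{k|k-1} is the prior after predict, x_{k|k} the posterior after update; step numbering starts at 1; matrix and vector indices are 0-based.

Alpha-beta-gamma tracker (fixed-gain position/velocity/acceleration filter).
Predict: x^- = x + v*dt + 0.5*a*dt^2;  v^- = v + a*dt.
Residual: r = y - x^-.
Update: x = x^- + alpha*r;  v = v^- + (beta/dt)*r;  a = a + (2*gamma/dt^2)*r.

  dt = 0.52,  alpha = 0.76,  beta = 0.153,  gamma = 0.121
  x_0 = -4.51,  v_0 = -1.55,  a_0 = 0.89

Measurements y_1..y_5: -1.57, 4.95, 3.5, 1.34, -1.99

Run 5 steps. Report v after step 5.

step 1: x_pred=-5.1957  r=3.6257  x^+=-2.4402  v^+=-0.0204  a^+=4.1349
step 2: x_pred=-1.8917  r=6.8417  x^+=3.3080  v^+=4.1428  a^+=10.2580
step 3: x_pred=6.8491  r=-3.3491  x^+=4.3038  v^+=8.4915  a^+=7.2607
step 4: x_pred=9.7010  r=-8.3610  x^+=3.3466  v^+=9.8070  a^+=-0.2222
step 5: x_pred=8.4163  r=-10.4063  x^+=0.5075  v^+=6.6296  a^+=-9.5355

v_post = 6.6296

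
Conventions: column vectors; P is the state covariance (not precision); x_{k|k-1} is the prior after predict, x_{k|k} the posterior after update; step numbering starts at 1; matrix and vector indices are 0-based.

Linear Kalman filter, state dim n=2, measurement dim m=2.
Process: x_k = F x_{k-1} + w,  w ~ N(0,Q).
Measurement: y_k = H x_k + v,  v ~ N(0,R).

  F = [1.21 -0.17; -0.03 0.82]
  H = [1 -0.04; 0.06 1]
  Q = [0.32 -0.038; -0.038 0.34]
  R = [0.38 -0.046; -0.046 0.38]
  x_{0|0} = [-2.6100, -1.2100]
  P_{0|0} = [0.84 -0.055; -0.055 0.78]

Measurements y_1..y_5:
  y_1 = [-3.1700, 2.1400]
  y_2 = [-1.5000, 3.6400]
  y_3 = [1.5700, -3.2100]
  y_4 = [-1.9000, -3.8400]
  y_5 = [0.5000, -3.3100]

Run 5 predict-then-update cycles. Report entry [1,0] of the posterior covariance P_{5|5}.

step 1: x^-=[-2.9524, -0.9139]  P^-=[1.5950 -0.2321; -0.2321 0.8679]  S=[1.9950 -0.2165; -0.2165 1.2258]  K=[0.8076 0.0314; -0.0593 0.6862]  nu=[-0.2542, 3.2310]  x^+=[-3.0562, 1.3183]  P^+=[0.3037 -0.0434; -0.0434 0.2661]
step 2: x^-=[-3.9221, 1.1727]  P^-=[0.7902 -0.1294; -0.1294 0.5213]  S=[1.1814 -0.1486; -0.1486 0.8886]  K=[0.6759 0.0207; -0.0557 0.5686]  nu=[2.4690, 2.7026]  x^+=[-2.1975, 2.5719]  P^+=[0.2543 -0.0385; -0.0385 0.2209]
step 3: x^-=[-3.0962, 2.1749]  P^-=[0.7146 -0.1164; -0.1164 0.4907]  S=[1.1047 -0.1389; -0.1389 0.8593]  K=[0.6536 0.0201; -0.0535 0.5543]  nu=[4.7532, -5.1991]  x^+=[-0.0938, -0.9609]  P^+=[0.2460 -0.0372; -0.0372 0.2153]
step 4: x^-=[0.0499, -0.7852]  P^-=[0.7016 -0.1140; -0.1140 0.4868]  S=[1.0915 -0.1371; -0.1371 0.8557]  K=[0.6495 0.0200; -0.0529 0.5525]  nu=[-1.9813, -3.0578]  x^+=[-1.2982, -2.3697]  P^+=[0.2444 -0.0369; -0.0369 0.2146]
step 5: x^-=[-1.1679, -1.9042]  P^-=[0.6992 -0.1136; -0.1136 0.4863]  S=[1.0891 -0.1368; -0.1368 0.8552]  K=[0.6487 0.0200; -0.0528 0.5522]  nu=[1.5917, -1.3357]  x^+=[-0.1620, -2.7259]  P^+=[0.2441 -0.0369; -0.0369 0.2145]

P_post[1,0] = -0.0369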